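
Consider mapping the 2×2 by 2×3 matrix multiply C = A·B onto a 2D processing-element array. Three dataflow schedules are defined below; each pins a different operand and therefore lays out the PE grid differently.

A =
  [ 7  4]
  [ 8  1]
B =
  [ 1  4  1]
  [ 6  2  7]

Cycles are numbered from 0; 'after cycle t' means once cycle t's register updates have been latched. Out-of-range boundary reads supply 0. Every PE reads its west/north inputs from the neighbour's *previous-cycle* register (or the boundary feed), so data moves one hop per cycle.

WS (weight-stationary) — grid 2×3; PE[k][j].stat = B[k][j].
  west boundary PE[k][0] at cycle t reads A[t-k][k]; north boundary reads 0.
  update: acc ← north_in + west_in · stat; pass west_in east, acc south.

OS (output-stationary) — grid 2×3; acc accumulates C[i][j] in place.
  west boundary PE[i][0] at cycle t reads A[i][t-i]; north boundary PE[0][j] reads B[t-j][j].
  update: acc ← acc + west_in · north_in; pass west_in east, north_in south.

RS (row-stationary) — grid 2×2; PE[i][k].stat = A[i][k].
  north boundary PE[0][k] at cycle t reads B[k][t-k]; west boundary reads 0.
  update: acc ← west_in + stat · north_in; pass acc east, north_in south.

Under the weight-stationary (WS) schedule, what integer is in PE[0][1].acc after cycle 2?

PE[0][1].acc = 32

WS on a 2×3 grid — tracing PE[0][1] and its feeders:
  t=0 PE[0][0]: acc=7 h=7 v=7
  t=0 PE[0][1]: acc=0 h=0 v=0
  t=1 PE[0][0]: acc=8 h=8 v=8
  t=1 PE[0][1]: acc=28 h=7 v=28
  t=2 PE[0][0]: acc=0 h=0 v=0
  t=2 PE[0][1]: acc=32 h=8 v=32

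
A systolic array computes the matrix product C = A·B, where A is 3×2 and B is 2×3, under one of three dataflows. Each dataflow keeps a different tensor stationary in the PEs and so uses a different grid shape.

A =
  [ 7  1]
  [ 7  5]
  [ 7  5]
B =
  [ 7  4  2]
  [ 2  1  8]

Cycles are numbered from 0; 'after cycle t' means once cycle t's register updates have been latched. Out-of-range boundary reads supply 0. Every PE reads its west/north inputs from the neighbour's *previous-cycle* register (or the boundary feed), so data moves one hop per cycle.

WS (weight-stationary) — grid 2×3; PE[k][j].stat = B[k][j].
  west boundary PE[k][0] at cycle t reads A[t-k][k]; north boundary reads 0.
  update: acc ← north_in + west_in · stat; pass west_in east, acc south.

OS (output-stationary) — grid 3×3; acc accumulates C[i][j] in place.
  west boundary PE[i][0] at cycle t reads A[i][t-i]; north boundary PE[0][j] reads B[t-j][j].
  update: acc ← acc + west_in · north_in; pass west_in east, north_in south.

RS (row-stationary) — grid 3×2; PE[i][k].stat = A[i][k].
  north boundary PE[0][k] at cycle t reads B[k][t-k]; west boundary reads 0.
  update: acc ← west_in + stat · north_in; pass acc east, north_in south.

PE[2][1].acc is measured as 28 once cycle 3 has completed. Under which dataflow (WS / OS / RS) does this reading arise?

— WS: 2×3 array has no PE[2][1].
Under OS (3×3), PE[2][1]:
  after 0 — PE[2][1] acc=0, pass-E 0, pass-S 0
  after 1 — PE[2][1] acc=0, pass-E 0, pass-S 0
  after 2 — PE[2][1] acc=0, pass-E 0, pass-S 0
  after 3 — PE[2][1] acc=28, pass-E 7, pass-S 4
Under RS (3×2), PE[2][1]:
  after 0 — PE[2][1] acc=0, pass-E 0, pass-S 0
  after 1 — PE[2][1] acc=0, pass-E 0, pass-S 0
  after 2 — PE[2][1] acc=0, pass-E 0, pass-S 0
  after 3 — PE[2][1] acc=59, pass-E 59, pass-S 2

dataflow = OS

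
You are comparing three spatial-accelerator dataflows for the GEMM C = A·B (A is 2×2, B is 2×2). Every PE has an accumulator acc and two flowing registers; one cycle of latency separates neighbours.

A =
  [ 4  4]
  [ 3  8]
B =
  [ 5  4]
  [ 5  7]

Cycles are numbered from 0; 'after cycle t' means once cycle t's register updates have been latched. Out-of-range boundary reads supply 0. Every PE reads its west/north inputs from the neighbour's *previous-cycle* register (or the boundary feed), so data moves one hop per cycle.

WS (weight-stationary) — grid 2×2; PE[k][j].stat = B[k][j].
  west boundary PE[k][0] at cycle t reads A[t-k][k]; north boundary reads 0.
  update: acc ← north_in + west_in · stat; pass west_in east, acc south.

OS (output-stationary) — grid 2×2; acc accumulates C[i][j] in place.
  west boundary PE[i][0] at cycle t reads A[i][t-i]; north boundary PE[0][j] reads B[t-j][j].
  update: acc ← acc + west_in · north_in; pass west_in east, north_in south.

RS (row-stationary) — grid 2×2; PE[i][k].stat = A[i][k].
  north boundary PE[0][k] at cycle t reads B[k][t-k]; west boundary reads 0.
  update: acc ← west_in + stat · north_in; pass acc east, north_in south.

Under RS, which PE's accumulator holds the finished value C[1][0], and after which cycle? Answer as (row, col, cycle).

(row, col, cycle) = (1, 1, 2)

Under RS, C[1][0] lands at PE[1][1]:
  after 0 — PE[1][1] acc=0, pass-E 0, pass-S 0
  after 1 — PE[1][1] acc=0, pass-E 0, pass-S 0
  after 2 — PE[1][1] acc=55, pass-E 55, pass-S 5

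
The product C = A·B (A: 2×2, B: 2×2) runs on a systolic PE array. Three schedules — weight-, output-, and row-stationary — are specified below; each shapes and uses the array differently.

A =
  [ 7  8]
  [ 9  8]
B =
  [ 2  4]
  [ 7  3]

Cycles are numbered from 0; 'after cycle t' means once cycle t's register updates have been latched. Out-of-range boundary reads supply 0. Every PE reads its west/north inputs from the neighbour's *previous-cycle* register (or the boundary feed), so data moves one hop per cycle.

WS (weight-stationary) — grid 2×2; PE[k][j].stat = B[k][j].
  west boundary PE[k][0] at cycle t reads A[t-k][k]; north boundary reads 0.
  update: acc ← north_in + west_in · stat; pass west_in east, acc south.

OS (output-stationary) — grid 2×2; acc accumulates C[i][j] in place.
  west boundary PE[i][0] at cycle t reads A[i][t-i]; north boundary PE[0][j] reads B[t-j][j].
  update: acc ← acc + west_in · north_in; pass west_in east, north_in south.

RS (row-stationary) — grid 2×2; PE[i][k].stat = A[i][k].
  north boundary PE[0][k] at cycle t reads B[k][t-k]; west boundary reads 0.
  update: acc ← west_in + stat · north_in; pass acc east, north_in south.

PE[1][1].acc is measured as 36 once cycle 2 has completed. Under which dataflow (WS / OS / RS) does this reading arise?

dataflow = OS

WS (2×2 grid), PE[1][1]:
  cycle 0: PE[1][1] → acc 0, east 0, south 0
  cycle 1: PE[1][1] → acc 0, east 0, south 0
  cycle 2: PE[1][1] → acc 52, east 8, south 52
OS (2×2 grid), PE[1][1]:
  cycle 0: PE[1][1] → acc 0, east 0, south 0
  cycle 1: PE[1][1] → acc 0, east 0, south 0
  cycle 2: PE[1][1] → acc 36, east 9, south 4
RS (2×2 grid), PE[1][1]:
  cycle 0: PE[1][1] → acc 0, east 0, south 0
  cycle 1: PE[1][1] → acc 0, east 0, south 0
  cycle 2: PE[1][1] → acc 74, east 74, south 7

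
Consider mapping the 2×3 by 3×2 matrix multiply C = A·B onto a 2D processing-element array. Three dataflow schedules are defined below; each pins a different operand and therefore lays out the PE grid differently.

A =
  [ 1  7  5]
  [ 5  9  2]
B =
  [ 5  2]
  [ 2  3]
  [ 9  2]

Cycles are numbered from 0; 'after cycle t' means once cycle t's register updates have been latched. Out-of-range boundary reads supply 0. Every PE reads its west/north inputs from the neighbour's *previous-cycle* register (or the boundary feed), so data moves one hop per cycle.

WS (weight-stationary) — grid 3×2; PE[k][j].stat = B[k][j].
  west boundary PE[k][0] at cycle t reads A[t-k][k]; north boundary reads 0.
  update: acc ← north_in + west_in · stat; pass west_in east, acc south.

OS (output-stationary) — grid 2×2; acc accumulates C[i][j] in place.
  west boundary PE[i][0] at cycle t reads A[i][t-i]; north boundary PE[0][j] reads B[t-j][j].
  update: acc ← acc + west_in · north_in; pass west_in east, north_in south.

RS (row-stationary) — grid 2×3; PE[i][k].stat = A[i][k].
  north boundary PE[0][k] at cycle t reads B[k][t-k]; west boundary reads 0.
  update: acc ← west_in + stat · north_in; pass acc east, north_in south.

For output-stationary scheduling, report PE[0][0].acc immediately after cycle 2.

OS 2×2: PE[0][0] cycle-by-cycle (with neighbour feeds):
  [0] (0,0) acc=5 (h:1 v:5)
  [1] (0,0) acc=19 (h:7 v:2)
  [2] (0,0) acc=64 (h:5 v:9)

PE[0][0].acc = 64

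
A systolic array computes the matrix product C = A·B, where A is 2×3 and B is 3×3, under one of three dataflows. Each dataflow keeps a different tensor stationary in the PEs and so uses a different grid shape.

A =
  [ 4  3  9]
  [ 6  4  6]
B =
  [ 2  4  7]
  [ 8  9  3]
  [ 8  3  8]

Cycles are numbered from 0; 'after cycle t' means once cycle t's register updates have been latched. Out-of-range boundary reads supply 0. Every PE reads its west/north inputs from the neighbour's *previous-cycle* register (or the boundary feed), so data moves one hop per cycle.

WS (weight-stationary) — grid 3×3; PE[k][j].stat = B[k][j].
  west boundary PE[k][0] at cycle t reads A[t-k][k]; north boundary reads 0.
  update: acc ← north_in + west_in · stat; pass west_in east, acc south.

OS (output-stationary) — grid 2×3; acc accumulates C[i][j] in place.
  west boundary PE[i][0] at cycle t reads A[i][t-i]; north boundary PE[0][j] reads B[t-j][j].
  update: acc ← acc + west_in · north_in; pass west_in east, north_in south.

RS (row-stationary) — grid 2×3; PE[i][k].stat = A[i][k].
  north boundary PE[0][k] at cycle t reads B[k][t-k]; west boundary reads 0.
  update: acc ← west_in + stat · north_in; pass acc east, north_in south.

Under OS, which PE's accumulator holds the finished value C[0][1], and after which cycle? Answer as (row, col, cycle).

OS — PE[0][1] is where C[0][1] collects:
  0: (0,1).acc=0  regs=<0,0>
  1: (0,1).acc=16  regs=<4,4>
  2: (0,1).acc=43  regs=<3,9>
  3: (0,1).acc=70  regs=<9,3>

(row, col, cycle) = (0, 1, 3)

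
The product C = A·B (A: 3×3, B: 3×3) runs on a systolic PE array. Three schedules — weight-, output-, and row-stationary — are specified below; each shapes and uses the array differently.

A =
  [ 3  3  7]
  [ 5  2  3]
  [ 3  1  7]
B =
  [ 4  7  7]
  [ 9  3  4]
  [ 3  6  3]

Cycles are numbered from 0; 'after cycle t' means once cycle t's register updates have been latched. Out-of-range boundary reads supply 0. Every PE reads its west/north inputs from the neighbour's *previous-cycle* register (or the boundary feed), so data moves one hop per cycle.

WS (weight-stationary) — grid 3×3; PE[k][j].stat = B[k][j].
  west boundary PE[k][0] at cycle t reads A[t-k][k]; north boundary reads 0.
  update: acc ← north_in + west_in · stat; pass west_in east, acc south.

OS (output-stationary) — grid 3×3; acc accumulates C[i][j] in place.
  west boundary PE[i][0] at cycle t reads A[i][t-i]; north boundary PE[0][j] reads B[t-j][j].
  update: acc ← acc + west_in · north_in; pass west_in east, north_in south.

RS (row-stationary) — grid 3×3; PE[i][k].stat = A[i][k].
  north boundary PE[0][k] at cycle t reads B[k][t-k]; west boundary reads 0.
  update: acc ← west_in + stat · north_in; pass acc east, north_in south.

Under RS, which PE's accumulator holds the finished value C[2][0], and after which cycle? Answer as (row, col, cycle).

RS — PE[2][2] is where C[2][0] collects:
  step 0 · PE2,2: acc=0; fwd→0 fwd↓0
  step 1 · PE2,2: acc=0; fwd→0 fwd↓0
  step 2 · PE2,2: acc=0; fwd→0 fwd↓0
  step 3 · PE2,2: acc=0; fwd→0 fwd↓0
  step 4 · PE2,2: acc=42; fwd→42 fwd↓3

(row, col, cycle) = (2, 2, 4)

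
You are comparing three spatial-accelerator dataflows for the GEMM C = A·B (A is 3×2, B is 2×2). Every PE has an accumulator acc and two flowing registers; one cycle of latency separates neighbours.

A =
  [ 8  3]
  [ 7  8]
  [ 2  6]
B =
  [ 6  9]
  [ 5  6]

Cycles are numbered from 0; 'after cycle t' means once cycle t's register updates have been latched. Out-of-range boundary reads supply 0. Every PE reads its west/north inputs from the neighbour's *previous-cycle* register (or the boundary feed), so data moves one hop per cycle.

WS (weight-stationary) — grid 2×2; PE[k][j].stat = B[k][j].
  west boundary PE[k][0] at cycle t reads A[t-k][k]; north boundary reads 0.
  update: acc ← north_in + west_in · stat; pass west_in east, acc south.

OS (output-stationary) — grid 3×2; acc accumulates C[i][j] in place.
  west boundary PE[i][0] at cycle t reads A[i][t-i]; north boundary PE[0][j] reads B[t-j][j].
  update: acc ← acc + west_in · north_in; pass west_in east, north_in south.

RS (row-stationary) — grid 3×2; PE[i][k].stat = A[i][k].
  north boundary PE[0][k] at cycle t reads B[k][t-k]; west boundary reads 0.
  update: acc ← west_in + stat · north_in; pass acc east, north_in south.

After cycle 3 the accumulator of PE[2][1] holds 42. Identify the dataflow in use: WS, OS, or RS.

dataflow = RS

WS: PE[2][1] is outside its 2×2 grid.
OS [3×2] PE[2][1] across cycles:
  step 0 · PE2,1: acc=0; fwd→0 fwd↓0
  step 1 · PE2,1: acc=0; fwd→0 fwd↓0
  step 2 · PE2,1: acc=0; fwd→0 fwd↓0
  step 3 · PE2,1: acc=18; fwd→2 fwd↓9
RS [3×2] PE[2][1] across cycles:
  step 0 · PE2,1: acc=0; fwd→0 fwd↓0
  step 1 · PE2,1: acc=0; fwd→0 fwd↓0
  step 2 · PE2,1: acc=0; fwd→0 fwd↓0
  step 3 · PE2,1: acc=42; fwd→42 fwd↓5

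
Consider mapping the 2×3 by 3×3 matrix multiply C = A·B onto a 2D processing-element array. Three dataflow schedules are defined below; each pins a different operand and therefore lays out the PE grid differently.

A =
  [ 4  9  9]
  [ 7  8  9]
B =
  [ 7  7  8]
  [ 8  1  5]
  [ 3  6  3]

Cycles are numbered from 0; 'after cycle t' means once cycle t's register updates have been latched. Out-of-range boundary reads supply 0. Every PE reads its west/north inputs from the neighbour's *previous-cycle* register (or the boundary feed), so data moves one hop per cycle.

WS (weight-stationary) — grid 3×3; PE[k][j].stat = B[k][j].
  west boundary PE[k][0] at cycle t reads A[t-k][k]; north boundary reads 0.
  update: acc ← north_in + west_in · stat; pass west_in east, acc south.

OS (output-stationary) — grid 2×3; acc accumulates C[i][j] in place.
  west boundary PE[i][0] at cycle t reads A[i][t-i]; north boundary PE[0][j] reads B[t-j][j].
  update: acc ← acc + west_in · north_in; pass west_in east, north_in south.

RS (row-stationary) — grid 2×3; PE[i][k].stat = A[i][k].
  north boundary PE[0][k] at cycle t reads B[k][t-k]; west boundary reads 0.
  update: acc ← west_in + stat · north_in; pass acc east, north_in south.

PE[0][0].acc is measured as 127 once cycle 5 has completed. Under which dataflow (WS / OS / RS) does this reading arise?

dataflow = OS

— WS: 3×3; PE[0][0] trace:
  c0 r0c0: 28 / 4 / 28
  c1 r0c0: 49 / 7 / 49
  c2 r0c0: 0 / 0 / 0
  c3 r0c0: 0 / 0 / 0
  c4 r0c0: 0 / 0 / 0
  c5 r0c0: 0 / 0 / 0
— OS: 2×3; PE[0][0] trace:
  c0 r0c0: 28 / 4 / 7
  c1 r0c0: 100 / 9 / 8
  c2 r0c0: 127 / 9 / 3
  c3 r0c0: 127 / 0 / 0
  c4 r0c0: 127 / 0 / 0
  c5 r0c0: 127 / 0 / 0
— RS: 2×3; PE[0][0] trace:
  c0 r0c0: 28 / 28 / 7
  c1 r0c0: 28 / 28 / 7
  c2 r0c0: 32 / 32 / 8
  c3 r0c0: 0 / 0 / 0
  c4 r0c0: 0 / 0 / 0
  c5 r0c0: 0 / 0 / 0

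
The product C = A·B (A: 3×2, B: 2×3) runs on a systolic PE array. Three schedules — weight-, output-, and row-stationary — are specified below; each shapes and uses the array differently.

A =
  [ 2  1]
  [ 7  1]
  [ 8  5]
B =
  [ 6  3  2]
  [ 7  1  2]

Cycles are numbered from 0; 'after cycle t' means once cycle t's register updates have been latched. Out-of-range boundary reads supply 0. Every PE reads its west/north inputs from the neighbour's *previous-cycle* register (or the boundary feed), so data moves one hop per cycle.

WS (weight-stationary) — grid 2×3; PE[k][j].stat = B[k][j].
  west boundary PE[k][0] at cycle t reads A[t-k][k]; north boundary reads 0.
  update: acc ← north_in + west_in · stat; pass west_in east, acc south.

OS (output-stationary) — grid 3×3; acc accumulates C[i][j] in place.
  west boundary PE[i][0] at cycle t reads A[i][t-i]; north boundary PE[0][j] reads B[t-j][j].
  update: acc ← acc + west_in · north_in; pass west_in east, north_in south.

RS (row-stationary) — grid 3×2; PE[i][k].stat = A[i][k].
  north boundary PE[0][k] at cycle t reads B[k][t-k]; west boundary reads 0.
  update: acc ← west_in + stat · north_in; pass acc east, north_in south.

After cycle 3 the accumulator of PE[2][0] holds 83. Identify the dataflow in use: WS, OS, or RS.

— WS: 2×3 array has no PE[2][0].
Under OS (3×3), PE[2][0]:
  @0  [2,0]  acc 0  |  →0  ↓0
  @1  [2,0]  acc 0  |  →0  ↓0
  @2  [2,0]  acc 48  |  →8  ↓6
  @3  [2,0]  acc 83  |  →5  ↓7
Under RS (3×2), PE[2][0]:
  @0  [2,0]  acc 0  |  →0  ↓0
  @1  [2,0]  acc 0  |  →0  ↓0
  @2  [2,0]  acc 48  |  →48  ↓6
  @3  [2,0]  acc 24  |  →24  ↓3

dataflow = OS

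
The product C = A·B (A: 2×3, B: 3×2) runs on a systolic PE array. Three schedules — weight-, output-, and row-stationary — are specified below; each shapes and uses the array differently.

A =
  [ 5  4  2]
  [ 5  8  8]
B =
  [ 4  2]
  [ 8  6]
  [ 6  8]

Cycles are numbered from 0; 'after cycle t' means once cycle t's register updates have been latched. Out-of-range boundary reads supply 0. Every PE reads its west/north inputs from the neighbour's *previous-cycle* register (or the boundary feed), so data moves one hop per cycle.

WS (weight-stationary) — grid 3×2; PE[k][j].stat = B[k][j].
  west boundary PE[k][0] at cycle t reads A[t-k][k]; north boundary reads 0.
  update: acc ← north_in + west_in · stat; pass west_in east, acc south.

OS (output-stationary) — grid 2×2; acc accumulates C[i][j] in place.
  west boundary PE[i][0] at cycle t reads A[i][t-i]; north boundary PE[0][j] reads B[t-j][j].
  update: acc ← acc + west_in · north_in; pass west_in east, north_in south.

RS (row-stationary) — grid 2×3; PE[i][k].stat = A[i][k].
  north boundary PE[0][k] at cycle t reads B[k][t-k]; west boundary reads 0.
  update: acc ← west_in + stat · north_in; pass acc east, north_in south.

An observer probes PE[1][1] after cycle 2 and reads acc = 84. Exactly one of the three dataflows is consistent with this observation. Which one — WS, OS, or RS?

Under WS (3×2), PE[1][1]:
  c0 r1c1: 0 / 0 / 0
  c1 r1c1: 0 / 0 / 0
  c2 r1c1: 34 / 4 / 34
Under OS (2×2), PE[1][1]:
  c0 r1c1: 0 / 0 / 0
  c1 r1c1: 0 / 0 / 0
  c2 r1c1: 10 / 5 / 2
Under RS (2×3), PE[1][1]:
  c0 r1c1: 0 / 0 / 0
  c1 r1c1: 0 / 0 / 0
  c2 r1c1: 84 / 84 / 8

dataflow = RS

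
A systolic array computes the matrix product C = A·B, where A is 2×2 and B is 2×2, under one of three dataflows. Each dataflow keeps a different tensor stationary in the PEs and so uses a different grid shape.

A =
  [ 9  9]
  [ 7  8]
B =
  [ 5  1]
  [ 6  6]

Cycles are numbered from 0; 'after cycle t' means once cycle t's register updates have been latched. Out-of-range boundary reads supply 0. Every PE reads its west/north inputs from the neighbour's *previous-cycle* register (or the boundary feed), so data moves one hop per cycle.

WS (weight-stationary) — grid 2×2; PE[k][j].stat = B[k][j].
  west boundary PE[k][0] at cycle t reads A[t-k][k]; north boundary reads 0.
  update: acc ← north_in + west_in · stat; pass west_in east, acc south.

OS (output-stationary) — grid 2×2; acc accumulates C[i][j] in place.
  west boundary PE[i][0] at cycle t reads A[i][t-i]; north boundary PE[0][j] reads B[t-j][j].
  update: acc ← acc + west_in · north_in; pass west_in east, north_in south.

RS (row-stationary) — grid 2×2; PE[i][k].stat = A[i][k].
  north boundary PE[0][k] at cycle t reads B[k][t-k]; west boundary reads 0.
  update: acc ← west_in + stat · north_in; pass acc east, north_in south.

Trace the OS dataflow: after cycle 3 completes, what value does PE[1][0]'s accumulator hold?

OS 2×2: PE[1][0] cycle-by-cycle (with neighbour feeds):
  0: (0,0).acc=45  regs=<9,5>
  0: (1,0).acc=0  regs=<0,0>
  1: (0,0).acc=99  regs=<9,6>
  1: (1,0).acc=35  regs=<7,5>
  2: (0,0).acc=99  regs=<0,0>
  2: (1,0).acc=83  regs=<8,6>
  3: (0,0).acc=99  regs=<0,0>
  3: (1,0).acc=83  regs=<0,0>

PE[1][0].acc = 83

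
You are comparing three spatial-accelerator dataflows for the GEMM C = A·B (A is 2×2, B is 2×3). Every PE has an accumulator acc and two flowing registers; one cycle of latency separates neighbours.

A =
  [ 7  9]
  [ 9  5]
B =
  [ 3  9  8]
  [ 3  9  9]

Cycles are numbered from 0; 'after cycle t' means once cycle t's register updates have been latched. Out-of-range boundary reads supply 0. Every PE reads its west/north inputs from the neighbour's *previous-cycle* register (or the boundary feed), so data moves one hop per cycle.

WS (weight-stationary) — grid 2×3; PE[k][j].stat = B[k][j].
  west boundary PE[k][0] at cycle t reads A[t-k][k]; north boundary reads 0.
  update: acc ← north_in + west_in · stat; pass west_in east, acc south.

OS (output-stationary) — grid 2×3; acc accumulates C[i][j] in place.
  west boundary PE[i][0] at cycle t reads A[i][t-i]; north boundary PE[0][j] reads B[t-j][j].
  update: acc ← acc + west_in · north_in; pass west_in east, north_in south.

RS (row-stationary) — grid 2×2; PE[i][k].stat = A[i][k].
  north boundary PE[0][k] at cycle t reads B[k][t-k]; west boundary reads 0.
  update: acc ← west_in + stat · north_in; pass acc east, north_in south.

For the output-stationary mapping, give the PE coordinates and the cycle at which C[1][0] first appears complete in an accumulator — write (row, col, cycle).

(row, col, cycle) = (1, 0, 2)

Under OS, C[1][0] lands at PE[1][0]:
  0: (1,0).acc=0  regs=<0,0>
  1: (1,0).acc=27  regs=<9,3>
  2: (1,0).acc=42  regs=<5,3>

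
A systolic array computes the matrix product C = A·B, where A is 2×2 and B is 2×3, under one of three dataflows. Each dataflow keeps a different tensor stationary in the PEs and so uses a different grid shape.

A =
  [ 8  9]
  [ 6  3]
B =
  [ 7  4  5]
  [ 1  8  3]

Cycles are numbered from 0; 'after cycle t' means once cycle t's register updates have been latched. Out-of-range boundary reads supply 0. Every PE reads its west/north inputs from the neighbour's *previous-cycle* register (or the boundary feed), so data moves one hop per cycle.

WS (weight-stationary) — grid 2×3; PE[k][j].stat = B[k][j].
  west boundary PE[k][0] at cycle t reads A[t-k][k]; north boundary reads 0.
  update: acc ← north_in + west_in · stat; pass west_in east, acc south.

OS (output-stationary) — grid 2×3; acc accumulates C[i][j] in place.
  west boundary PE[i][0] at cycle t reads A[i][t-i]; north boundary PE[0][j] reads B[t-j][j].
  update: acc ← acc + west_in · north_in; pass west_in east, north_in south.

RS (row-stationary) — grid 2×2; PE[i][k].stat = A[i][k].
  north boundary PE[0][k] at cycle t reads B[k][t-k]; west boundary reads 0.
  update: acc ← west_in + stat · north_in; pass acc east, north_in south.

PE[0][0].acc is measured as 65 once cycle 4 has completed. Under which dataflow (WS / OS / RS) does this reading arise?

— WS: 2×3; PE[0][0] trace:
  c0 r0c0: 56 / 8 / 56
  c1 r0c0: 42 / 6 / 42
  c2 r0c0: 0 / 0 / 0
  c3 r0c0: 0 / 0 / 0
  c4 r0c0: 0 / 0 / 0
— OS: 2×3; PE[0][0] trace:
  c0 r0c0: 56 / 8 / 7
  c1 r0c0: 65 / 9 / 1
  c2 r0c0: 65 / 0 / 0
  c3 r0c0: 65 / 0 / 0
  c4 r0c0: 65 / 0 / 0
— RS: 2×2; PE[0][0] trace:
  c0 r0c0: 56 / 56 / 7
  c1 r0c0: 32 / 32 / 4
  c2 r0c0: 40 / 40 / 5
  c3 r0c0: 0 / 0 / 0
  c4 r0c0: 0 / 0 / 0

dataflow = OS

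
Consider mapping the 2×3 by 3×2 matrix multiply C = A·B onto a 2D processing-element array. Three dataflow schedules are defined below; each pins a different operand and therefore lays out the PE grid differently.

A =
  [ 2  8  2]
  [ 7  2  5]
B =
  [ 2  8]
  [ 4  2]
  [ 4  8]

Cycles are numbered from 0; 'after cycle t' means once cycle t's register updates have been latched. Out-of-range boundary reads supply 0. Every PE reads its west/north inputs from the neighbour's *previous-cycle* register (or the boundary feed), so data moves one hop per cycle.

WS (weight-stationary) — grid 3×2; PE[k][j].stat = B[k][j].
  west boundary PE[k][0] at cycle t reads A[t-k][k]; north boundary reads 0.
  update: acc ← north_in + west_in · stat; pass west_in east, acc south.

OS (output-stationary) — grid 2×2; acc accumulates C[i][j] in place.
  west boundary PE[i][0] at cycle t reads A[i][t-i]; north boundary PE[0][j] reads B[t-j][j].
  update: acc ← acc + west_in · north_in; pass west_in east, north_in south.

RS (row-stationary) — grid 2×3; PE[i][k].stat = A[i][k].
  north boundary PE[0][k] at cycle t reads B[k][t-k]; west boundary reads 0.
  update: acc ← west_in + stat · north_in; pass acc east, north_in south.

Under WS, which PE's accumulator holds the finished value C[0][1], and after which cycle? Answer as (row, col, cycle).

WS — PE[2][1] is where C[0][1] collects:
  cycle 0: PE[2][1] → acc 0, east 0, south 0
  cycle 1: PE[2][1] → acc 0, east 0, south 0
  cycle 2: PE[2][1] → acc 0, east 0, south 0
  cycle 3: PE[2][1] → acc 48, east 2, south 48

(row, col, cycle) = (2, 1, 3)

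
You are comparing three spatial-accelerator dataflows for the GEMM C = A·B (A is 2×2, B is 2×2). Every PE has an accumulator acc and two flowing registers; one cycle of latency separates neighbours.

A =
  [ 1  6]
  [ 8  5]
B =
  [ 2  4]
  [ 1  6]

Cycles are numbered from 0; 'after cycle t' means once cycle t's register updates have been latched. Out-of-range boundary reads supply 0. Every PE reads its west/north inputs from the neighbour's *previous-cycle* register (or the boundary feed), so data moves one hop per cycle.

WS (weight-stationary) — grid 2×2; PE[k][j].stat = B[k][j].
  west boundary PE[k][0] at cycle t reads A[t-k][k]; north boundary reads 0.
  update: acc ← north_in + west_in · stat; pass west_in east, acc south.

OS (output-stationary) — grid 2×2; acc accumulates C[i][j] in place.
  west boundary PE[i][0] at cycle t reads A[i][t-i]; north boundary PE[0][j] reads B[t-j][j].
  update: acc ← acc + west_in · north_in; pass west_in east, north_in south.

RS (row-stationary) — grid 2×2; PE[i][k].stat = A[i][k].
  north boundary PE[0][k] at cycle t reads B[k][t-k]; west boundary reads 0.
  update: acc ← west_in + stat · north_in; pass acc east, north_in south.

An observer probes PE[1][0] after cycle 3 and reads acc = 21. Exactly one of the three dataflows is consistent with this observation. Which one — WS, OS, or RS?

dataflow = OS

— WS: 2×2; PE[1][0] trace:
  0: (1,0).acc=0  regs=<0,0>
  1: (1,0).acc=8  regs=<6,8>
  2: (1,0).acc=21  regs=<5,21>
  3: (1,0).acc=0  regs=<0,0>
— OS: 2×2; PE[1][0] trace:
  0: (1,0).acc=0  regs=<0,0>
  1: (1,0).acc=16  regs=<8,2>
  2: (1,0).acc=21  regs=<5,1>
  3: (1,0).acc=21  regs=<0,0>
— RS: 2×2; PE[1][0] trace:
  0: (1,0).acc=0  regs=<0,0>
  1: (1,0).acc=16  regs=<16,2>
  2: (1,0).acc=32  regs=<32,4>
  3: (1,0).acc=0  regs=<0,0>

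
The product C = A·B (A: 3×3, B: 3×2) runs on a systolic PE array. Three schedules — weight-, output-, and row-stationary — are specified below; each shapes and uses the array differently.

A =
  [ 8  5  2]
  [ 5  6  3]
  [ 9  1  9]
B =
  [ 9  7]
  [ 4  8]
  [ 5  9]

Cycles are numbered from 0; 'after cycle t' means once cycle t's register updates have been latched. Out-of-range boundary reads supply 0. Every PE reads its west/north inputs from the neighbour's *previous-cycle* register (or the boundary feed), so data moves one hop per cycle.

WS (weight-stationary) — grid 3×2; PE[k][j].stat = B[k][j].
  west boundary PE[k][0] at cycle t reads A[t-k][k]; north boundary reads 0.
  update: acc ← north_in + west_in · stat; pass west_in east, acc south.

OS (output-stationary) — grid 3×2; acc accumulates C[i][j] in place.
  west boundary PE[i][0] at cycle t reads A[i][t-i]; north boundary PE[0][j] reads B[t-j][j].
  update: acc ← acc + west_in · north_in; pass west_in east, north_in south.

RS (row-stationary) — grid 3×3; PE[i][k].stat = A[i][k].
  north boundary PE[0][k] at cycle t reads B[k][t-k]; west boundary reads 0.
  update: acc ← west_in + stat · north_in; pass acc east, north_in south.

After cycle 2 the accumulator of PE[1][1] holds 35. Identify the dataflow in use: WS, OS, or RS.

dataflow = OS

WS [3×2] PE[1][1] across cycles:
  c0 r1c1: 0 / 0 / 0
  c1 r1c1: 0 / 0 / 0
  c2 r1c1: 96 / 5 / 96
OS [3×2] PE[1][1] across cycles:
  c0 r1c1: 0 / 0 / 0
  c1 r1c1: 0 / 0 / 0
  c2 r1c1: 35 / 5 / 7
RS [3×3] PE[1][1] across cycles:
  c0 r1c1: 0 / 0 / 0
  c1 r1c1: 0 / 0 / 0
  c2 r1c1: 69 / 69 / 4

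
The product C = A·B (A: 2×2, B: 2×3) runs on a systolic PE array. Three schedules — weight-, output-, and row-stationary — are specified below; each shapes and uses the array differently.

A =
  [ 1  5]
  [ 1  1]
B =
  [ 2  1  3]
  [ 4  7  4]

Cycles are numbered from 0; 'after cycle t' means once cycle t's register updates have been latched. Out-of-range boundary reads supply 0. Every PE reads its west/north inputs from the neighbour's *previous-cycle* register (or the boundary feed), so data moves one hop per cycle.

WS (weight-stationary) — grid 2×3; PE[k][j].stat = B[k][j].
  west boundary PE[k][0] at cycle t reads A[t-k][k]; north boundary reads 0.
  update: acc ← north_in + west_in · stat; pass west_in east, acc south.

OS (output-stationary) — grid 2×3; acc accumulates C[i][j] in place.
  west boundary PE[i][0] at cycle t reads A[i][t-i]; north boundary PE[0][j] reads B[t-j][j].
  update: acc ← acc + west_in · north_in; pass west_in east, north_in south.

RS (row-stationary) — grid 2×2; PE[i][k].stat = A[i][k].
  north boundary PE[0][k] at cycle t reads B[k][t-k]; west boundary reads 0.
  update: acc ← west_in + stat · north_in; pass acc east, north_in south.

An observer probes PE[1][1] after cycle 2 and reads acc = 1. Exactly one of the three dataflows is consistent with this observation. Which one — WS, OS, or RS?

dataflow = OS

Under WS (2×3), PE[1][1]:
  [0] (1,1) acc=0 (h:0 v:0)
  [1] (1,1) acc=0 (h:0 v:0)
  [2] (1,1) acc=36 (h:5 v:36)
Under OS (2×3), PE[1][1]:
  [0] (1,1) acc=0 (h:0 v:0)
  [1] (1,1) acc=0 (h:0 v:0)
  [2] (1,1) acc=1 (h:1 v:1)
Under RS (2×2), PE[1][1]:
  [0] (1,1) acc=0 (h:0 v:0)
  [1] (1,1) acc=0 (h:0 v:0)
  [2] (1,1) acc=6 (h:6 v:4)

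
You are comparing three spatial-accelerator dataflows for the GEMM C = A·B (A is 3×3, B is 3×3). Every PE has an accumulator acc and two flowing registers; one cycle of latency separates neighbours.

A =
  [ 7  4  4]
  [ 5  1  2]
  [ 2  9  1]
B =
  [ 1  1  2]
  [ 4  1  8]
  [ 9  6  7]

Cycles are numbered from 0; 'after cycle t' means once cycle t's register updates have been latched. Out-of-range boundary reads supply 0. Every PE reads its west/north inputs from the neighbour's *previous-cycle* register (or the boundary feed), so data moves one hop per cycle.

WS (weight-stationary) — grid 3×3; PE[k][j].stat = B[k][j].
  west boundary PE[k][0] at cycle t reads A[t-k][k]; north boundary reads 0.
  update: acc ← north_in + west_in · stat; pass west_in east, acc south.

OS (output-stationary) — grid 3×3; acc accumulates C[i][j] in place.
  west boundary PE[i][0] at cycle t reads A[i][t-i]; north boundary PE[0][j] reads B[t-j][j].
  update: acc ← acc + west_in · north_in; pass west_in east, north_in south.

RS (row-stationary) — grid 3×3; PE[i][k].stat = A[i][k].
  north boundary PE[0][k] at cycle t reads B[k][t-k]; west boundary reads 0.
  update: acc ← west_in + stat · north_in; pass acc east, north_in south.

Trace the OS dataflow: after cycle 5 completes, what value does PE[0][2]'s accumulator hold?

PE[0][2].acc = 74

OS (3×3). Following PE[0][2] plus its west/north inputs:
  cycle 0: PE[0][1] → acc 0, east 0, south 0
  cycle 0: PE[0][2] → acc 0, east 0, south 0
  cycle 1: PE[0][1] → acc 7, east 7, south 1
  cycle 1: PE[0][2] → acc 0, east 0, south 0
  cycle 2: PE[0][1] → acc 11, east 4, south 1
  cycle 2: PE[0][2] → acc 14, east 7, south 2
  cycle 3: PE[0][1] → acc 35, east 4, south 6
  cycle 3: PE[0][2] → acc 46, east 4, south 8
  cycle 4: PE[0][1] → acc 35, east 0, south 0
  cycle 4: PE[0][2] → acc 74, east 4, south 7
  cycle 5: PE[0][1] → acc 35, east 0, south 0
  cycle 5: PE[0][2] → acc 74, east 0, south 0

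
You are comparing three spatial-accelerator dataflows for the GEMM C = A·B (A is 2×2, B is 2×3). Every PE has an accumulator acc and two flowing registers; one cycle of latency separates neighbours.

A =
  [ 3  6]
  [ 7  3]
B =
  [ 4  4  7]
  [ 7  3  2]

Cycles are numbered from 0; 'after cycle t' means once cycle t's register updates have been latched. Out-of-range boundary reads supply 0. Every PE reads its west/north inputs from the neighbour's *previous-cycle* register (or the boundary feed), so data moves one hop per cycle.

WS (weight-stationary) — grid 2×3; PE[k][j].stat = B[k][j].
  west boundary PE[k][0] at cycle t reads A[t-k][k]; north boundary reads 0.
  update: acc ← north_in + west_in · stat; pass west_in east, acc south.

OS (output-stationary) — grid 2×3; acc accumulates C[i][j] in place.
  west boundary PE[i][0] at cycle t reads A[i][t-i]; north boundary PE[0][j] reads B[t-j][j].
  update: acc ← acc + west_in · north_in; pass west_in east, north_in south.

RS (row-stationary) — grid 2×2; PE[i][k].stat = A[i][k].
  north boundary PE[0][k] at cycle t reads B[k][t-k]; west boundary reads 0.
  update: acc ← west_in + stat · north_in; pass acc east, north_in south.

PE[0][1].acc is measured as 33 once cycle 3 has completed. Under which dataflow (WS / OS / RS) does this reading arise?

— WS: 2×3; PE[0][1] trace:
  cycle 0: PE[0][1] → acc 0, east 0, south 0
  cycle 1: PE[0][1] → acc 12, east 3, south 12
  cycle 2: PE[0][1] → acc 28, east 7, south 28
  cycle 3: PE[0][1] → acc 0, east 0, south 0
— OS: 2×3; PE[0][1] trace:
  cycle 0: PE[0][1] → acc 0, east 0, south 0
  cycle 1: PE[0][1] → acc 12, east 3, south 4
  cycle 2: PE[0][1] → acc 30, east 6, south 3
  cycle 3: PE[0][1] → acc 30, east 0, south 0
— RS: 2×2; PE[0][1] trace:
  cycle 0: PE[0][1] → acc 0, east 0, south 0
  cycle 1: PE[0][1] → acc 54, east 54, south 7
  cycle 2: PE[0][1] → acc 30, east 30, south 3
  cycle 3: PE[0][1] → acc 33, east 33, south 2

dataflow = RS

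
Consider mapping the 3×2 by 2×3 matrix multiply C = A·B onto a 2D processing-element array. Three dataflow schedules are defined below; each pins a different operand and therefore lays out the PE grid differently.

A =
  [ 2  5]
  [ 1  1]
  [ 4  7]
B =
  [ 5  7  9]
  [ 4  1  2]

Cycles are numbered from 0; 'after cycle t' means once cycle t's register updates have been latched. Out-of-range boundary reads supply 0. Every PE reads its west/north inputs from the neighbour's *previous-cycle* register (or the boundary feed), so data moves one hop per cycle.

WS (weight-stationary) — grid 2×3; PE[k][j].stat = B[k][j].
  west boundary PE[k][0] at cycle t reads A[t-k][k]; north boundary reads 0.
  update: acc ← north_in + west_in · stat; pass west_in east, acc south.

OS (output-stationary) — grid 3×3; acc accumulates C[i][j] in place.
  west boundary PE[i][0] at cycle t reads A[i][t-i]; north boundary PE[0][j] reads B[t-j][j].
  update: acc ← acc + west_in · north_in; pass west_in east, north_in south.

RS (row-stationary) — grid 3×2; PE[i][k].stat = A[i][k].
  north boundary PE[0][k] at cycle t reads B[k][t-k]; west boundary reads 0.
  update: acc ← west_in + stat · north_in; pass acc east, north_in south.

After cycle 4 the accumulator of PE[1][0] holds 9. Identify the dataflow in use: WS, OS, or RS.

dataflow = OS

— WS: 2×3; PE[1][0] trace:
  after 0 — PE[1][0] acc=0, pass-E 0, pass-S 0
  after 1 — PE[1][0] acc=30, pass-E 5, pass-S 30
  after 2 — PE[1][0] acc=9, pass-E 1, pass-S 9
  after 3 — PE[1][0] acc=48, pass-E 7, pass-S 48
  after 4 — PE[1][0] acc=0, pass-E 0, pass-S 0
— OS: 3×3; PE[1][0] trace:
  after 0 — PE[1][0] acc=0, pass-E 0, pass-S 0
  after 1 — PE[1][0] acc=5, pass-E 1, pass-S 5
  after 2 — PE[1][0] acc=9, pass-E 1, pass-S 4
  after 3 — PE[1][0] acc=9, pass-E 0, pass-S 0
  after 4 — PE[1][0] acc=9, pass-E 0, pass-S 0
— RS: 3×2; PE[1][0] trace:
  after 0 — PE[1][0] acc=0, pass-E 0, pass-S 0
  after 1 — PE[1][0] acc=5, pass-E 5, pass-S 5
  after 2 — PE[1][0] acc=7, pass-E 7, pass-S 7
  after 3 — PE[1][0] acc=9, pass-E 9, pass-S 9
  after 4 — PE[1][0] acc=0, pass-E 0, pass-S 0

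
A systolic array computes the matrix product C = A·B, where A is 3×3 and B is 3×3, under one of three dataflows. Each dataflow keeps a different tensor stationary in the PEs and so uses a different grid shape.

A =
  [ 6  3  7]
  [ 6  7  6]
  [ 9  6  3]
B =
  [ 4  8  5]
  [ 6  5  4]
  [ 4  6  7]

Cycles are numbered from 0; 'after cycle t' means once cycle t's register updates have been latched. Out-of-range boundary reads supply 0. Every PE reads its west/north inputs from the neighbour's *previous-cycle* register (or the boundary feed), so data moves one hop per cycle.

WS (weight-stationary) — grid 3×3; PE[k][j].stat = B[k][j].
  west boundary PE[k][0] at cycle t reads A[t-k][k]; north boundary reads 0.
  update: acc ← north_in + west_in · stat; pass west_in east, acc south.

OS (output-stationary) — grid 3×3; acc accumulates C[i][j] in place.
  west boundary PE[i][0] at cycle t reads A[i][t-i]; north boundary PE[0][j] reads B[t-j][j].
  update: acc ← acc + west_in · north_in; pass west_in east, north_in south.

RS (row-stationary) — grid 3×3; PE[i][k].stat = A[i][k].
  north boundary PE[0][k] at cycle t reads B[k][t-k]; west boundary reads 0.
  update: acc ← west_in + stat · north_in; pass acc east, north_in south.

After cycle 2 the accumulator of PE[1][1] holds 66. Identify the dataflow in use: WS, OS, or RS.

dataflow = RS

Under WS (3×3), PE[1][1]:
  @0  [1,1]  acc 0  |  →0  ↓0
  @1  [1,1]  acc 0  |  →0  ↓0
  @2  [1,1]  acc 63  |  →3  ↓63
Under OS (3×3), PE[1][1]:
  @0  [1,1]  acc 0  |  →0  ↓0
  @1  [1,1]  acc 0  |  →0  ↓0
  @2  [1,1]  acc 48  |  →6  ↓8
Under RS (3×3), PE[1][1]:
  @0  [1,1]  acc 0  |  →0  ↓0
  @1  [1,1]  acc 0  |  →0  ↓0
  @2  [1,1]  acc 66  |  →66  ↓6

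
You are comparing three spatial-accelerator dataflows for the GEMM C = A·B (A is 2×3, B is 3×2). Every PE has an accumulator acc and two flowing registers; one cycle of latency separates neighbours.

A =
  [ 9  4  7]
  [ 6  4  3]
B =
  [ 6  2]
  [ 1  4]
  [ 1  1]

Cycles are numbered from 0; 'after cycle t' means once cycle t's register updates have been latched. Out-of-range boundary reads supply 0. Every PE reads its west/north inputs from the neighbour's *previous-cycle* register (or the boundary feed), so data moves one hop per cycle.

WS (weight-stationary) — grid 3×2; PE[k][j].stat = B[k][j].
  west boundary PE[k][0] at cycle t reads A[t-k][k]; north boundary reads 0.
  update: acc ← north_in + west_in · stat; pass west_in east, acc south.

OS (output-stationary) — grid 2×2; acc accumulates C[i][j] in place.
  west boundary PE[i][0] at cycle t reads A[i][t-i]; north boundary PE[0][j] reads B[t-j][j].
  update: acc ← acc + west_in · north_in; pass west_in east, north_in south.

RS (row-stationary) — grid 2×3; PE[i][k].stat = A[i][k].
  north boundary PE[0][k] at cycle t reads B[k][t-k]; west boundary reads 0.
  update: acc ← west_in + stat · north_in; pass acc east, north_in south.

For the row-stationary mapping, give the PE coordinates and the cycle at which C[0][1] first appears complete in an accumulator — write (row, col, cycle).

RS: C[0][1] accumulates in PE[0][2]:
  0: (0,2).acc=0  regs=<0,0>
  1: (0,2).acc=0  regs=<0,0>
  2: (0,2).acc=65  regs=<65,1>
  3: (0,2).acc=41  regs=<41,1>

(row, col, cycle) = (0, 2, 3)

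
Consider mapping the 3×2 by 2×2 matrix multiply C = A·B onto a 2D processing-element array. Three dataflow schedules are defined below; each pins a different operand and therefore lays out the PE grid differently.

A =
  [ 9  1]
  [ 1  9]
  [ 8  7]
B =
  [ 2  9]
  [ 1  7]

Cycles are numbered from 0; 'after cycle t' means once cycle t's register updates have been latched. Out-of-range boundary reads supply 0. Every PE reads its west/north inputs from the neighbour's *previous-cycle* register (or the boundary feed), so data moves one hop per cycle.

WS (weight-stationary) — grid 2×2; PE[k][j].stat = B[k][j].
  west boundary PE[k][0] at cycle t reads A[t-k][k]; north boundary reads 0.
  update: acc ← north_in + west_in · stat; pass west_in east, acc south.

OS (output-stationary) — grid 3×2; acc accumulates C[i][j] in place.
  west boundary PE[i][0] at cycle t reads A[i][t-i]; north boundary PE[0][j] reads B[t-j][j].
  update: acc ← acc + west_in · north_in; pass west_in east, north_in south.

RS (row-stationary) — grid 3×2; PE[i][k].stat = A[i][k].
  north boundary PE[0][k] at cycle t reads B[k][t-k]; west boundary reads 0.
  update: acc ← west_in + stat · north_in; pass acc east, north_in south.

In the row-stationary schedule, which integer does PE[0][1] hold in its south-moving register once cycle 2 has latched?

register = 7

RS on a 3×2 grid — tracing PE[0][1] and its feeders:
  cycle 0: PE[0][0] → acc 18, east 18, south 2
  cycle 0: PE[0][1] → acc 0, east 0, south 0
  cycle 1: PE[0][0] → acc 81, east 81, south 9
  cycle 1: PE[0][1] → acc 19, east 19, south 1
  cycle 2: PE[0][0] → acc 0, east 0, south 0
  cycle 2: PE[0][1] → acc 88, east 88, south 7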